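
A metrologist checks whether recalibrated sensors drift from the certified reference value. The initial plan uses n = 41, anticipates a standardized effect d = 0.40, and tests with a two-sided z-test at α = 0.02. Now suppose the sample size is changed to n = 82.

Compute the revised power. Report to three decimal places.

With n = 82: δ = d·√n = 0.40 × √82 = 3.6222. Critical value z_{0.01} = 2.326.
Revised power = Φ(δ − 2.326) + Φ(−δ − 2.326) = Φ(1.296) + Φ(-5.949) = 0.9025 + 0.0000 = 0.9025.

Power ≈ 0.902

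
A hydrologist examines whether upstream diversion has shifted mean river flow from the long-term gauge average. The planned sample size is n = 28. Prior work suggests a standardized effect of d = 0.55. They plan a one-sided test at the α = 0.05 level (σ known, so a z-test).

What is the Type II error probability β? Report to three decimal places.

Noncentrality parameter: δ = d·√n = 0.55 × √28 = 2.9103
One-sided α = 0.05 → critical value z_{0.05} = 1.645.
Power = P(Z > 1.645 − δ) = Φ(1.265) = 0.8971.
Type II error: β = 1 − power = 1 − 0.8971 = 0.1029.

β ≈ 0.103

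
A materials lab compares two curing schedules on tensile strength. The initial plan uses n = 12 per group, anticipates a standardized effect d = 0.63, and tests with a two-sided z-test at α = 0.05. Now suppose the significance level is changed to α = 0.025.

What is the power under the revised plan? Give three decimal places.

δ = d·√(n/2) = 0.63 × √(12/2) = 1.5432 (unchanged). New critical value: z_{0.0125} = 2.241.
Revised power = Φ(δ − 2.241) + Φ(−δ − 2.241) = Φ(-0.698) + Φ(-3.785) = 0.2425 + 0.0001 = 0.2426.

Power ≈ 0.243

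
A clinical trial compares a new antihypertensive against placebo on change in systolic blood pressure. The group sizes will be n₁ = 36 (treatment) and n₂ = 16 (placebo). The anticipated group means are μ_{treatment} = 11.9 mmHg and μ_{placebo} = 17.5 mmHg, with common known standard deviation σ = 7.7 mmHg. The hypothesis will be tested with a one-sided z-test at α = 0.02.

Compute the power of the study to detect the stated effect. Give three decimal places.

Standardized effect: d = |μ_{treatment} − μ_{placebo}| / σ = |11.9 − 17.5| / 7.7 = 0.7273
Noncentrality parameter: δ = d / √(1/n₁ + 1/n₂) = 0.7273 / √(1/36 + 1/16) = 2.4205
One-sided α = 0.02 → critical value z_{0.02} = 2.054.
Power = P(Z > 2.054 − δ) = Φ(0.367) = 0.6431.

Power ≈ 0.643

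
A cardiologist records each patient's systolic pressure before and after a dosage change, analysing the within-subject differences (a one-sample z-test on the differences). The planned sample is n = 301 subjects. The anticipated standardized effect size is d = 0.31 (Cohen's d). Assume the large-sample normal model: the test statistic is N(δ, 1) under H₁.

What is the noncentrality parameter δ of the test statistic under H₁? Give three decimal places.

δ = d·√n = 0.31 × √301 = 5.3783

δ ≈ 5.378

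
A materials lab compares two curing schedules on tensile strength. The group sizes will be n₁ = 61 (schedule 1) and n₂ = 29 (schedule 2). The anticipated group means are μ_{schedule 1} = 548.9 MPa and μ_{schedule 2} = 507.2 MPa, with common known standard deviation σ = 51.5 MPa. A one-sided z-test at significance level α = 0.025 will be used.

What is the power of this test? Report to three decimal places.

Power ≈ 0.948

Standardized effect: d = |μ_{schedule 1} − μ_{schedule 2}| / σ = |548.9 − 507.2| / 51.5 = 0.8097
Noncentrality parameter: δ = d / √(1/n₁ + 1/n₂) = 0.8097 / √(1/61 + 1/29) = 3.5898
Critical value for a one-sided test at α = 0.025: z_α = 1.960.
Power = Φ(δ − 1.960) = Φ(1.630) = 0.9484.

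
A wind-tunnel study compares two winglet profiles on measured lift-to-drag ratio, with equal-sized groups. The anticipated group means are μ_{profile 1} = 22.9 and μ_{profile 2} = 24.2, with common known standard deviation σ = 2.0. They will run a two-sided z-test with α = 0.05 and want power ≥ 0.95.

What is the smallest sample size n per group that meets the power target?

n = 62 per group

Standardized effect: d = |μ_{profile 1} − μ_{profile 2}| / σ = |22.9 − 24.2| / 2.0 = 0.6500
Set Φ(δ − 1.960) = 0.95; then δ − 1.960 = Φ⁻¹(0.95) = 1.645, giving δ = 3.605.
(For δ > 0 the lower-tail rejection region contributes negligibly to power, so the one-term inversion is standard.)
δ = d·√(n/2) ⇒ n = 2(δ/d)² = 2 × (3.605 / 0.6500)² = 61.51.
Rounding up, n = 62 per group.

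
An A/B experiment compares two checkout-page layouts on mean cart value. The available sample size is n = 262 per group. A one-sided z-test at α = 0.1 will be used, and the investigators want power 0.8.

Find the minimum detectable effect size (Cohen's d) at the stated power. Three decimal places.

d ≈ 0.186

Required noncentrality: δ = z_{0.1} + z_{0.20} = 1.282 + 0.842 = 2.123.
δ = d·√(n/2) ⇒ d = δ/√(n/2) = 2.123/√(262/2) = 0.1855.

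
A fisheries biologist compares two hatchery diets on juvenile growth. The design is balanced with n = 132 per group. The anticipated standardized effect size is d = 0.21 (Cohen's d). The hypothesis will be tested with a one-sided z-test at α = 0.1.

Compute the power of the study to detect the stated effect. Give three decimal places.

Power ≈ 0.664

Noncentrality parameter: δ = d·√(n/2) = 0.21 × √(132/2) = 1.7060
Critical value for a one-sided test at α = 0.1: z_α = 1.282.
Power = Φ(δ − 1.282) = Φ(0.424) = 0.6644.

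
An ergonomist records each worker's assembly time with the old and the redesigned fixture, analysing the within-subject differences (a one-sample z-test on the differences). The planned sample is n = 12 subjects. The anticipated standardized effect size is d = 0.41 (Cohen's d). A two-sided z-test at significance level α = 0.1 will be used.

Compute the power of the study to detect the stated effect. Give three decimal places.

Noncentrality parameter: δ = d·√n = 0.41 × √12 = 1.4203
Two-sided α = 0.1 → critical value z_{0.05} = 1.645.
Power = Φ(δ − 1.645) + Φ(−δ − 1.645) = Φ(-0.225) + Φ(-3.065) = 0.4112 + 0.0011 = 0.4122.

Power ≈ 0.412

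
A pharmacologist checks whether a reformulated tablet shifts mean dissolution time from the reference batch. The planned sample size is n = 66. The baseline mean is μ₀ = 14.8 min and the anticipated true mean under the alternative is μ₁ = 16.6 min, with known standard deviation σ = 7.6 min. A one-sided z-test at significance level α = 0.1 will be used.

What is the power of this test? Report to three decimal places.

Standardized effect: d = |μ₁ − μ₀| / σ = |16.6 − 14.8| / 7.6 = 0.2368
Noncentrality parameter: δ = d·√n = 0.2368 × √66 = 1.9241
Critical value for a one-sided test at α = 0.1: z_α = 1.282.
Power = Φ(δ − 1.282) = Φ(0.643) = 0.7397.

Power ≈ 0.740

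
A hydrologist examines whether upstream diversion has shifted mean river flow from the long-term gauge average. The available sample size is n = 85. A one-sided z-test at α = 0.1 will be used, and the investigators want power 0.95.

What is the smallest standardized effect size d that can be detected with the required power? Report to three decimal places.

Need Φ(δ − 1.282) = 0.95, so δ = 1.282 + 1.645 = 2.926.
δ = d·√n ⇒ d = δ/√n = 2.926/√85 = 0.3174.

d ≈ 0.317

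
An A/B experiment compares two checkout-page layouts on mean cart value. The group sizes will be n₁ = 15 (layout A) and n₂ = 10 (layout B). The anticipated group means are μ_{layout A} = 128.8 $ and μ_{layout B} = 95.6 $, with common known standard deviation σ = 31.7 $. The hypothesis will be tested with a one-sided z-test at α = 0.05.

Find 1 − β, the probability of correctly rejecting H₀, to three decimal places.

Power ≈ 0.821

Standardized effect: d = |μ_{layout A} − μ_{layout B}| / σ = |128.8 − 95.6| / 31.7 = 1.0473
Noncentrality parameter: δ = d / √(1/n₁ + 1/n₂) = 1.0473 / √(1/15 + 1/10) = 2.5654
Critical value for a one-sided test at α = 0.05: z_α = 1.645.
Power = Φ(δ − 1.645) = Φ(0.921) = 0.8214.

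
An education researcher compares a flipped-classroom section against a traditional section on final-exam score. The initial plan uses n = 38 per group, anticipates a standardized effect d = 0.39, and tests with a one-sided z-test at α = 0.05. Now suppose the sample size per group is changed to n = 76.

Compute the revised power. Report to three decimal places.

With n = 76 per group: δ = d·√(n/2) = 0.39 × √(76/2) = 2.4041. Critical value z_{0.05} = 1.645.
Revised power = P(Z > 1.645 − δ) = Φ(0.759) = 0.7762.

Power ≈ 0.776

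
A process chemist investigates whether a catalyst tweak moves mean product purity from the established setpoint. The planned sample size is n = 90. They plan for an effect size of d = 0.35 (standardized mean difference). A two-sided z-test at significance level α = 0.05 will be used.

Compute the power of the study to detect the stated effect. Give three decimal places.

Power ≈ 0.913

Noncentrality parameter: δ = d·√n = 0.35 × √90 = 3.3204
Two-sided α = 0.05 → critical value z_{0.025} = 1.960.
Power = Φ(δ − 1.960) + Φ(−δ − 1.960) = Φ(1.360) + Φ(-5.280) = 0.9132 + 0.0000 = 0.9132.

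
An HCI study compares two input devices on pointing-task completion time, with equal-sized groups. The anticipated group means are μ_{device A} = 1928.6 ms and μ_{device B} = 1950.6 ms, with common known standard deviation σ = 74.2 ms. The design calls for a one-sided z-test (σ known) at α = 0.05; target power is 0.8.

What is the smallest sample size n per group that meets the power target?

Standardized effect: d = |μ_{device A} − μ_{device B}| / σ = |1928.6 − 1950.6| / 74.2 = 0.2965
For power 0.8 need Φ(δ − z_{0.05}) = 0.8, so δ = z_{0.05} + z_{0.20} = 1.645 + 0.842 = 2.486.
δ = d·√(n/2) ⇒ n = 2(δ/d)² = 2 × (2.486 / 0.2965)² = 140.66.
Round up to the next whole unit.

n = 141 per group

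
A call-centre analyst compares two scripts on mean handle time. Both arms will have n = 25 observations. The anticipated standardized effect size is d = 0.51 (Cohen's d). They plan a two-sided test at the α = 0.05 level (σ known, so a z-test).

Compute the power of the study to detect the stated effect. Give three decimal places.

Power ≈ 0.438

Noncentrality parameter: δ = d·√(n/2) = 0.51 × √(25/2) = 1.8031
Critical value for a two-sided test at α = 0.05: z_{α/2} = 1.960.
Power = Φ(δ − 1.960) + Φ(−δ − 1.960) = Φ(-0.157) + Φ(-3.763) = 0.4377 + 0.0001 = 0.4378.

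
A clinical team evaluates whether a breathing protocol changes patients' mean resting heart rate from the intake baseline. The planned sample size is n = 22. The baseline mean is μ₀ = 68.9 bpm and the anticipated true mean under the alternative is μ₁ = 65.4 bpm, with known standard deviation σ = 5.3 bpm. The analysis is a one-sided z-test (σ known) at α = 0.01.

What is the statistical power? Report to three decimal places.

Standardized effect: d = |μ₁ − μ₀| / σ = |65.4 − 68.9| / 5.3 = 0.6604
Noncentrality parameter: δ = d·√n = 0.6604 × √22 = 3.0974
One-sided α = 0.01 → critical value z_{0.01} = 2.326.
Power = Φ(δ − 2.326) = Φ(0.771) = 0.7797.

Power ≈ 0.780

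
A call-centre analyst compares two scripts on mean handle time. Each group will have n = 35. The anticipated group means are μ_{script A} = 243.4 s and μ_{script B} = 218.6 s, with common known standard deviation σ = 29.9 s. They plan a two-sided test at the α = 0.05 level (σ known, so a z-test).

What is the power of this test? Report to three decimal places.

Standardized effect: d = |μ_{script A} − μ_{script B}| / σ = |243.4 − 218.6| / 29.9 = 0.8294
Noncentrality parameter: λ = d·√(n/2) = 0.8294 × √(35/2) = 3.4698
Two-sided α = 0.05 → critical value z_{0.025} = 1.960.
Power = Φ(λ − 1.960) + Φ(−λ − 1.960) = Φ(1.510) + Φ(-5.430) = 0.9345 + 0.0000 = 0.9345.

Power ≈ 0.934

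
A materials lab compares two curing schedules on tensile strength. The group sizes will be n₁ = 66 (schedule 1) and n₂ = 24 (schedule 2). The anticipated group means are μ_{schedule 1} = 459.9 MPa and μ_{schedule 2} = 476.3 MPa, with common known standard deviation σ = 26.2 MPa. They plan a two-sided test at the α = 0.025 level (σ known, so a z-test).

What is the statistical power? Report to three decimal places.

Power ≈ 0.650

Standardized effect: d = |μ_{schedule 1} − μ_{schedule 2}| / σ = |459.9 − 476.3| / 26.2 = 0.6260
Noncentrality parameter: δ = d / √(1/n₁ + 1/n₂) = 0.6260 / √(1/66 + 1/24) = 2.6260
Two-sided α = 0.025 → critical value z_{0.0125} = 2.241.
Power = Φ(δ − 2.241) + Φ(−δ − 2.241) = Φ(0.385) + Φ(-4.867) = 0.6497 + 0.0000 = 0.6497.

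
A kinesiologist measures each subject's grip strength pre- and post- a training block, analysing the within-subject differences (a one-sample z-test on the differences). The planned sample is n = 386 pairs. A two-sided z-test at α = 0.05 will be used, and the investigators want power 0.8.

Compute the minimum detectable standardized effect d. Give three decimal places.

d ≈ 0.143

Required noncentrality: δ = z_{0.025} + z_{0.20} = 1.960 + 0.842 = 2.802.
(Lower-tail contribution to power is negligible for δ > 0.)
δ = d·√n ⇒ d = δ/√n = 2.802/√386 = 0.1426.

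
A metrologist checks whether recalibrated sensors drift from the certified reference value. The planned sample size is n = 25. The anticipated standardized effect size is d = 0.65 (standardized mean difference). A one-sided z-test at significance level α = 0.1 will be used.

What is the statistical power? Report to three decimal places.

Power ≈ 0.975

Noncentrality parameter: δ = d·√n = 0.65 × √25 = 3.2500
One-sided α = 0.1 → critical value z_{0.1} = 1.282.
Power = P(Z > 1.282 − δ) = Φ(1.968) = 0.9755.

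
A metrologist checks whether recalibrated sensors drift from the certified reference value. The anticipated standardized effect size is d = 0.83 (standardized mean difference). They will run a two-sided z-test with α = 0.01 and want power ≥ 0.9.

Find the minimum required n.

n = 22

Set Φ(δ − 2.576) = 0.9; then δ − 2.576 = Φ⁻¹(0.9) = 1.282, giving δ = 3.857.
(The Φ(−δ − z_{α/2}) term is vanishingly small for δ > 0 and is dropped in the standard sample-size formula.)
δ = d·√n ⇒ n = (δ/d)² = (3.857 / 0.83)² = 21.60.
Round up to the next whole unit.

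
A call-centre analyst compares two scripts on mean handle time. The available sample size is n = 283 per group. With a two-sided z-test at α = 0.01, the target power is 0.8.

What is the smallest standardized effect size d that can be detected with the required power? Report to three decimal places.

d ≈ 0.287

Need Φ(δ − 2.576) = 0.8, so δ = 2.576 + 0.842 = 3.417.
(Lower-tail contribution to power is negligible for δ > 0.)
δ = d·√(n/2) ⇒ d = δ/√(n/2) = 3.417/√(283/2) = 0.2873.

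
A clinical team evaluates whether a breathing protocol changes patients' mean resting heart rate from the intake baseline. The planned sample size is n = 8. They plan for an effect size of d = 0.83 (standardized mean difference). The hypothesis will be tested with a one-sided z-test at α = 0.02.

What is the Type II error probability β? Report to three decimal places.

β ≈ 0.384

Noncentrality parameter: δ = d·√n = 0.83 × √8 = 2.3476
One-sided α = 0.02 → critical value z_{0.02} = 2.054.
Power = Φ(δ − 2.054) = Φ(0.294) = 0.6156.
Type II error: β = 1 − power = 1 − 0.6156 = 0.3844.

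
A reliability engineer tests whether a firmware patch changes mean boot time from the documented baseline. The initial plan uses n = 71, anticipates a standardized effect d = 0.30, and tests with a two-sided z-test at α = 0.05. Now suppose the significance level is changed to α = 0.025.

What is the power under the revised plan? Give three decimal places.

δ = d·√n = 0.30 × √71 = 2.5278 (unchanged). New critical value: z_{0.0125} = 2.241.
Revised power = Φ(δ − 2.241) + Φ(−δ − 2.241) = Φ(0.286) + Φ(-4.769) = 0.6127 + 0.0000 = 0.6127.

Power ≈ 0.613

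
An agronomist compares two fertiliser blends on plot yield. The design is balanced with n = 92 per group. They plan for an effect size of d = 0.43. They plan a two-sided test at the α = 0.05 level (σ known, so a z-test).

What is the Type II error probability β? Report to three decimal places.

Noncentrality parameter: δ = d·√(n/2) = 0.43 × √(92/2) = 2.9164
Critical value for a two-sided test at α = 0.05: z_{α/2} = 1.960.
Power = Φ(δ − 1.960) + Φ(−δ − 1.960) = Φ(0.956) + Φ(-4.876) = 0.8306 + 0.0000 = 0.8306.
Type II error: β = 1 − power = 1 − 0.8306 = 0.1694.

β ≈ 0.169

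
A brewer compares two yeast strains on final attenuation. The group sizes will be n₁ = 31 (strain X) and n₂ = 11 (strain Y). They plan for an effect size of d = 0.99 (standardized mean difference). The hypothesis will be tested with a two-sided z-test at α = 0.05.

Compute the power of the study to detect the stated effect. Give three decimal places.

Power ≈ 0.805

Noncentrality parameter: δ = d / √(1/n₁ + 1/n₂) = 0.99 / √(1/31 + 1/11) = 2.8209
Two-sided α = 0.05 → critical value z_{0.025} = 1.960.
Power = Φ(δ − 1.960) + Φ(−δ − 1.960) = Φ(0.861) + Φ(-4.781) = 0.8054 + 0.0000 = 0.8054.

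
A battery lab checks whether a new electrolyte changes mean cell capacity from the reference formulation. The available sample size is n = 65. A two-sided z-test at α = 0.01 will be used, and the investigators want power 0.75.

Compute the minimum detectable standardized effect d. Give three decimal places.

Required noncentrality: δ = z_{0.005} + z_{0.25} = 2.576 + 0.674 = 3.250.
(The second rejection-region term Φ(−δ − z_{α/2}) is negligible and dropped.)
δ = d·√n ⇒ d = δ/√n = 3.250/√65 = 0.4032.

d ≈ 0.403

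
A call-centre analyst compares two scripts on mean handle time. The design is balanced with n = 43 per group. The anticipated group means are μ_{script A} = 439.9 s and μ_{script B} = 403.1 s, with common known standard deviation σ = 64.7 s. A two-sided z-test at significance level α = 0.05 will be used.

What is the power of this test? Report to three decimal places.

Standardized effect: d = |μ_{script A} − μ_{script B}| / σ = |439.9 − 403.1| / 64.7 = 0.5688
Noncentrality parameter: δ = d·√(n/2) = 0.5688 × √(43/2) = 2.6373
Critical value for a two-sided test at α = 0.05: z_{α/2} = 1.960.
Power = Φ(δ − 1.960) + Φ(−δ − 1.960) = Φ(0.677) + Φ(-4.597) = 0.7509 + 0.0000 = 0.7509.

Power ≈ 0.751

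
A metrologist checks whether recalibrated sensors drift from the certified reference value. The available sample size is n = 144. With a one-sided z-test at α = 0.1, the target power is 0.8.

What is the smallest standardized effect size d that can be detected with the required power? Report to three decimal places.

Required noncentrality: δ = z_{0.1} + z_{0.20} = 1.282 + 0.842 = 2.123.
δ = d·√n ⇒ d = δ/√n = 2.123/√144 = 0.1769.

d ≈ 0.177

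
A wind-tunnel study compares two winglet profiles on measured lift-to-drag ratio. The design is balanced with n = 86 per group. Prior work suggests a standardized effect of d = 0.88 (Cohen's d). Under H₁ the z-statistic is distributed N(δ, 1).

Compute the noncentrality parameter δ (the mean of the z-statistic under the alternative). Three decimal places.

δ = d·√(n/2) = 0.88 × √(86/2) = 5.7705

δ ≈ 5.771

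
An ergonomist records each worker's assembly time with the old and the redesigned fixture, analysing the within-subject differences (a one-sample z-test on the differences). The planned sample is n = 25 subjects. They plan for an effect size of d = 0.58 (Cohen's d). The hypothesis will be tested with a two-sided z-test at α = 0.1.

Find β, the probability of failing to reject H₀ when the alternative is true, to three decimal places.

β ≈ 0.105

Noncentrality parameter: δ = d·√n = 0.58 × √25 = 2.9000
Critical value for a two-sided test at α = 0.1: z_{α/2} = 1.645.
Power = Φ(δ − 1.645) + Φ(−δ − 1.645) = Φ(1.255) + Φ(-4.545) = 0.8953 + 0.0000 = 0.8953.
Type II error: β = 1 − power = 1 − 0.8953 = 0.1047.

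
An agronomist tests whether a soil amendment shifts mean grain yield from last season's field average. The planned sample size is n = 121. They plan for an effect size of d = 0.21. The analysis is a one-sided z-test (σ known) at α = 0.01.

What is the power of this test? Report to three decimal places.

Noncentrality parameter: δ = d·√n = 0.21 × √121 = 2.3100
One-sided α = 0.01 → critical value z_{0.01} = 2.326.
Power = Φ(δ − 2.326) = Φ(-0.016) = 0.4935.

Power ≈ 0.493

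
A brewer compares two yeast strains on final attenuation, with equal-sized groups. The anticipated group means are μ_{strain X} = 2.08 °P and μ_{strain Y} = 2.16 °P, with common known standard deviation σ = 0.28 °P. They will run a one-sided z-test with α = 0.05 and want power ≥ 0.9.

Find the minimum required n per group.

n = 210 per group

Standardized effect: d = |μ_{strain X} − μ_{strain Y}| / σ = |2.08 − 2.16| / 0.28 = 0.2857
Set Φ(δ − 1.645) = 0.9; then δ − 1.645 = Φ⁻¹(0.9) = 1.282, giving δ = 2.926.
δ = d·√(n/2) ⇒ n = 2(δ/d)² = 2 × (2.926 / 0.2857)² = 209.81.
Rounding up, n = 210 per group.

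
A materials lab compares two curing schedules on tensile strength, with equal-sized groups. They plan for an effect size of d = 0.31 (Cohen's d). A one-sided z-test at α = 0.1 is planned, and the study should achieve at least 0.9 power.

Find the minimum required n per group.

n = 137 per group

Set Φ(δ − 1.282) = 0.9; then δ − 1.282 = Φ⁻¹(0.9) = 1.282, giving δ = 2.563.
δ = d·√(n/2) ⇒ n = 2(δ/d)² = 2 × (2.563 / 0.31)² = 136.72.
Rounding up, n = 137 per group.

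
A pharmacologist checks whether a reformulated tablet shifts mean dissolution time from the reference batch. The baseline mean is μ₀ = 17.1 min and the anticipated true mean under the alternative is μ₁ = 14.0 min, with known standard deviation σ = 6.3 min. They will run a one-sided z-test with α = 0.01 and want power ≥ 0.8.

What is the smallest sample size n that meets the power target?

Standardized effect: d = |μ₁ − μ₀| / σ = |14.0 − 17.1| / 6.3 = 0.4921
For power 0.8 need Φ(δ − z_{0.01}) = 0.8, so δ = z_{0.01} + z_{0.20} = 2.326 + 0.842 = 3.168.
δ = d·√n ⇒ n = (δ/d)² = (3.168 / 0.4921)² = 41.45.
Round up to the next whole unit.

n = 42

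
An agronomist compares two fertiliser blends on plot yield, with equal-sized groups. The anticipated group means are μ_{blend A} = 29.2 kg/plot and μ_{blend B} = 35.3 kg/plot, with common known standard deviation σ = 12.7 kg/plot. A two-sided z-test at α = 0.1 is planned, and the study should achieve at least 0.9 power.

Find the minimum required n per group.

n = 75 per group

Standardized effect: d = |μ_{blend A} − μ_{blend B}| / σ = |29.2 − 35.3| / 12.7 = 0.4803
Set Φ(δ − 1.645) = 0.9; then δ − 1.645 = Φ⁻¹(0.9) = 1.282, giving δ = 2.926.
(Ignoring the negligible lower-tail rejection probability gives the usual closed-form inversion.)
δ = d·√(n/2) ⇒ n = 2(δ/d)² = 2 × (2.926 / 0.4803)² = 74.24.
Round up to the next whole unit.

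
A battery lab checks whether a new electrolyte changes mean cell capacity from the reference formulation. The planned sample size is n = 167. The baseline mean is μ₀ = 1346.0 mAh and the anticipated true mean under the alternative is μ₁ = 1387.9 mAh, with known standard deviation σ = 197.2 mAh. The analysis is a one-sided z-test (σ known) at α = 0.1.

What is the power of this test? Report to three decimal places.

Power ≈ 0.928

Standardized effect: d = |μ₁ − μ₀| / σ = |1387.9 − 1346.0| / 197.2 = 0.2125
Noncentrality parameter: λ = d·√n = 0.2125 × √167 = 2.7458
Critical value for a one-sided test at α = 0.1: z_α = 1.282.
Power = Φ(λ − 1.282) = Φ(1.464) = 0.9284.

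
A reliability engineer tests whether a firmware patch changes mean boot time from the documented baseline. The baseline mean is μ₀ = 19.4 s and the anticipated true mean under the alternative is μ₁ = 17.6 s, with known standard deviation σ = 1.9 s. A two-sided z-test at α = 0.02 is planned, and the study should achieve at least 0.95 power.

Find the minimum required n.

Standardized effect: d = |μ₁ − μ₀| / σ = |17.6 − 19.4| / 1.9 = 0.9474
Set Φ(δ − 2.326) = 0.95; then δ − 2.326 = Φ⁻¹(0.95) = 1.645, giving δ = 3.971.
(For δ > 0 the lower-tail rejection region contributes negligibly to power, so the one-term inversion is standard.)
δ = d·√n ⇒ n = (δ/d)² = (3.971 / 0.9474)² = 17.57.
Rounding up, n = 18.

n = 18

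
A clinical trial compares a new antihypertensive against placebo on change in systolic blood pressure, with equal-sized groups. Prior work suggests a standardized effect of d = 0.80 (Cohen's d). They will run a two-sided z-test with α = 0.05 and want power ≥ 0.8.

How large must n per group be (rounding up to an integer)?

n = 25 per group

For power 0.8 need Φ(δ − z_{0.025}) = 0.8, so δ = z_{0.025} + z_{0.20} = 1.960 + 0.842 = 2.802.
(The Φ(−δ − z_{α/2}) term is vanishingly small for δ > 0 and is dropped in the standard sample-size formula.)
δ = d·√(n/2) ⇒ n = 2(δ/d)² = 2 × (2.802 / 0.80)² = 24.53.
Round up to the next whole unit.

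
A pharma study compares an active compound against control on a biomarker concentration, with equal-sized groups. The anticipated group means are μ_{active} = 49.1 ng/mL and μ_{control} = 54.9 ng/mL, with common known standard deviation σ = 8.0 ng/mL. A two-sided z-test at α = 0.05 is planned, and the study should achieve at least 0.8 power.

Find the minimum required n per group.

Standardized effect: d = |μ_{active} − μ_{control}| / σ = |49.1 − 54.9| / 8.0 = 0.7250
Set Φ(δ − 1.960) = 0.8; then δ − 1.960 = Φ⁻¹(0.8) = 0.842, giving δ = 2.802.
(Ignoring the negligible lower-tail rejection probability gives the usual closed-form inversion.)
δ = d·√(n/2) ⇒ n = 2(δ/d)² = 2 × (2.802 / 0.7250)² = 29.86.
Round up to the next whole unit.

n = 30 per group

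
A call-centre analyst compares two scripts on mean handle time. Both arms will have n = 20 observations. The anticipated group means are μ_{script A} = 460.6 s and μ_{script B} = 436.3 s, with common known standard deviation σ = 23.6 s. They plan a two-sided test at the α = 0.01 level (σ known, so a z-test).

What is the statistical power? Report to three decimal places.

Standardized effect: d = |μ_{script A} − μ_{script B}| / σ = |460.6 − 436.3| / 23.6 = 1.0297
Noncentrality parameter: δ = d·√(n/2) = 1.0297 × √(20/2) = 3.2561
Critical value for a two-sided test at α = 0.01: z_{α/2} = 2.576.
Power = Φ(δ − 2.576) + Φ(−δ − 2.576) = Φ(0.680) + Φ(-5.832) = 0.7518 + 0.0000 = 0.7518.

Power ≈ 0.752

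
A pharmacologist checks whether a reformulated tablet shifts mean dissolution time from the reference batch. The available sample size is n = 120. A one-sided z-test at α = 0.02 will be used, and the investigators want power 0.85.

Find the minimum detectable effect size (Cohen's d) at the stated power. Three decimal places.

Need Φ(δ − 2.054) = 0.85, so δ = 2.054 + 1.036 = 3.090.
δ = d·√n ⇒ d = δ/√n = 3.090/√120 = 0.2821.

d ≈ 0.282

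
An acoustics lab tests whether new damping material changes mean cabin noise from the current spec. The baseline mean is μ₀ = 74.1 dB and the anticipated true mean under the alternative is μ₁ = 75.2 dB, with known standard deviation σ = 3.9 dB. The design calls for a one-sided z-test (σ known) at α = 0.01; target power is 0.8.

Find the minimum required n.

n = 127

Standardized effect: d = |μ₁ − μ₀| / σ = |75.2 − 74.1| / 3.9 = 0.2821
Set Φ(δ − 2.326) = 0.8; then δ − 2.326 = Φ⁻¹(0.8) = 0.842, giving δ = 3.168.
δ = d·√n ⇒ n = (δ/d)² = (3.168 / 0.2821)² = 126.16.
Round up to the next whole unit.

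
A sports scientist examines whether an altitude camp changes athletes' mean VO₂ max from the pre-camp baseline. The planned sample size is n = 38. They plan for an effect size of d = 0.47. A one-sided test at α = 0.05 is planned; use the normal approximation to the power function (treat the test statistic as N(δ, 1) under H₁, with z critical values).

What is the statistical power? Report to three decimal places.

Noncentrality parameter: δ = d·√n = 0.47 × √38 = 2.8973
Critical value for a one-sided test at α = 0.05: z_α = 1.645.
Power = Φ(δ − 1.645) = Φ(1.252) = 0.8948.

Power ≈ 0.895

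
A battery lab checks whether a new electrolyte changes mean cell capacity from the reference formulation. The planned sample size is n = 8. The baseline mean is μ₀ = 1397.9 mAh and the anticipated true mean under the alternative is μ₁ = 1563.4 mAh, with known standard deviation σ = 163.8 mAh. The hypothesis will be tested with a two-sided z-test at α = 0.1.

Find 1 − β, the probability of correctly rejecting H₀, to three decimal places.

Power ≈ 0.887

Standardized effect: d = |μ₁ − μ₀| / σ = |1563.4 − 1397.9| / 163.8 = 1.0104
Noncentrality parameter: δ = d·√n = 1.0104 × √8 = 2.8578
Critical value for a two-sided test at α = 0.1: z_{α/2} = 1.645.
Power = Φ(δ − 1.645) + Φ(−δ − 1.645) = Φ(1.213) + Φ(-4.503) = 0.8874 + 0.0000 = 0.8874.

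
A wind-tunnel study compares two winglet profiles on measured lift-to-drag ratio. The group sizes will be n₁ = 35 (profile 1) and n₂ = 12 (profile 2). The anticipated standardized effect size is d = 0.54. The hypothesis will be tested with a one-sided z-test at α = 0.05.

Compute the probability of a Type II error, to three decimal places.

Noncentrality parameter: δ = d / √(1/n₁ + 1/n₂) = 0.54 / √(1/35 + 1/12) = 1.6142
Critical value for a one-sided test at α = 0.05: z_α = 1.645.
Power = P(Z > 1.645 − δ) = Φ(-0.031) = 0.4878.
Type II error: β = 1 − power = 1 − 0.4878 = 0.5122.

β ≈ 0.512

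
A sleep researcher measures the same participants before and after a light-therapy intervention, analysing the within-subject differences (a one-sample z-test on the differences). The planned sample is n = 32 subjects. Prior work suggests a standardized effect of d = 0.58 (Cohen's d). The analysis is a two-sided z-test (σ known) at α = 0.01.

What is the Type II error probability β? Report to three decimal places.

β ≈ 0.240

Noncentrality parameter: δ = d·√n = 0.58 × √32 = 3.2810
Two-sided α = 0.01 → critical value z_{0.005} = 2.576.
Power = Φ(δ − 2.576) + Φ(−δ − 2.576) = Φ(0.705) + Φ(-5.857) = 0.7596 + 0.0000 = 0.7596.
Type II error: β = 1 − power = 1 − 0.7596 = 0.2404.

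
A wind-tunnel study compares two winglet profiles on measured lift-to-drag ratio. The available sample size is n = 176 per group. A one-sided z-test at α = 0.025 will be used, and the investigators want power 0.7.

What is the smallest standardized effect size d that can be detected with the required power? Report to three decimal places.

Required noncentrality: δ = z_{0.025} + z_{0.30} = 1.960 + 0.524 = 2.484.
δ = d·√(n/2) ⇒ d = δ/√(n/2) = 2.484/√(176/2) = 0.2648.

d ≈ 0.265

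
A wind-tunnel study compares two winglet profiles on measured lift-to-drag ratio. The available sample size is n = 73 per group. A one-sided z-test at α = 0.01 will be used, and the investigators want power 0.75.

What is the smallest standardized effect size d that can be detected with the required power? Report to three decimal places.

d ≈ 0.497

Required noncentrality: δ = z_{0.01} + z_{0.25} = 2.326 + 0.674 = 3.001.
δ = d·√(n/2) ⇒ d = δ/√(n/2) = 3.001/√(73/2) = 0.4967.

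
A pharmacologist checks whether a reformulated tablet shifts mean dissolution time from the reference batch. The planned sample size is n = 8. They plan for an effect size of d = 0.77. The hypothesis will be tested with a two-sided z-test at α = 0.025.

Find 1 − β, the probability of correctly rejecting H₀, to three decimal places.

Power ≈ 0.475

Noncentrality parameter: δ = d·√n = 0.77 × √8 = 2.1779
Two-sided α = 0.025 → critical value z_{0.0125} = 2.241.
Power = Φ(δ − 2.241) + Φ(−δ − 2.241) = Φ(-0.064) + Φ(-4.419) = 0.4747 + 0.0000 = 0.4747.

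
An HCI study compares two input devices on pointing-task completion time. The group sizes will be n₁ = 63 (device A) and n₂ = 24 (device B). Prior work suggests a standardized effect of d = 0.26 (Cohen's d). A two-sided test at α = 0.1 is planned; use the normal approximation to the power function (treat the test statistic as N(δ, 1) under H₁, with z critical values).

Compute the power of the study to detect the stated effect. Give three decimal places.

Noncentrality parameter: δ = d / √(1/n₁ + 1/n₂) = 0.26 / √(1/63 + 1/24) = 1.0839
Two-sided α = 0.1 → critical value z_{0.05} = 1.645.
Power = Φ(δ − 1.645) + Φ(−δ − 1.645) = Φ(-0.561) + Φ(-2.729) = 0.2874 + 0.0032 = 0.2906.

Power ≈ 0.291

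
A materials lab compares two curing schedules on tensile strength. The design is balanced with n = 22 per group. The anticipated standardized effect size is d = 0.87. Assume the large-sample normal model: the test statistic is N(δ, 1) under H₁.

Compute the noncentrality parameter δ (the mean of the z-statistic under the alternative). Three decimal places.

δ ≈ 2.885

The noncentrality parameter scales effect size by the design's sample-size factor: δ = d·√(n/2) = 0.87 × √(22/2) = 2.8855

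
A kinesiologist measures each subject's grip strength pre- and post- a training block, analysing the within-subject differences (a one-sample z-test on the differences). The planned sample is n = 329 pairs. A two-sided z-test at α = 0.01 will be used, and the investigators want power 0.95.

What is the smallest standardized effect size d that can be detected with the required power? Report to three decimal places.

d ≈ 0.233

Need Φ(δ − 2.576) = 0.95, so δ = 2.576 + 1.645 = 4.221.
(Lower-tail contribution to power is negligible for δ > 0.)
δ = d·√n ⇒ d = δ/√n = 4.221/√329 = 0.2327.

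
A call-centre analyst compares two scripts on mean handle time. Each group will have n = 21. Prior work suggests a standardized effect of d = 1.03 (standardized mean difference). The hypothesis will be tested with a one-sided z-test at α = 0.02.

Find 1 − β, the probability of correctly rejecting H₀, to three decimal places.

Noncentrality parameter: δ = d·√(n/2) = 1.03 × √(21/2) = 3.3376
One-sided α = 0.02 → critical value z_{0.02} = 2.054.
Power = Φ(δ − 2.054) = Φ(1.284) = 0.9004.

Power ≈ 0.900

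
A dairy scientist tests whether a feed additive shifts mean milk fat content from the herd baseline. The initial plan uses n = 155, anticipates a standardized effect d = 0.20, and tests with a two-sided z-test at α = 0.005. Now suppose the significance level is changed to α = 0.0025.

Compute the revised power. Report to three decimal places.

δ = d·√n = 0.20 × √155 = 2.4900 (unchanged). New critical value: z_{0.0013} = 3.023.
Revised power = Φ(δ − 3.023) + Φ(−δ − 3.023) = Φ(-0.533) + Φ(-5.513) = 0.2969 + 0.0000 = 0.2969.

Power ≈ 0.297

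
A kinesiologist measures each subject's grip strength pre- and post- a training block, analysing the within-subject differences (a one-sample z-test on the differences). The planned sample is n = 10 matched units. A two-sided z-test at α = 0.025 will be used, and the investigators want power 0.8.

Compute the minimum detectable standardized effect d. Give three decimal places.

d ≈ 0.975

Need Φ(δ − 2.241) = 0.8, so δ = 2.241 + 0.842 = 3.083.
(Lower-tail contribution to power is negligible for δ > 0.)
δ = d·√n ⇒ d = δ/√n = 3.083/√10 = 0.9749.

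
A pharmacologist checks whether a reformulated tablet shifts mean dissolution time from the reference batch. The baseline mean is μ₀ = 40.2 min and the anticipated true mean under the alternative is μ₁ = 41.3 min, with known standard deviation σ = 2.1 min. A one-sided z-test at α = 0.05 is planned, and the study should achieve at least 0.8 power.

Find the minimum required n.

n = 23

Standardized effect: d = |μ₁ − μ₀| / σ = |41.3 − 40.2| / 2.1 = 0.5238
For power 0.8 need Φ(δ − z_{0.05}) = 0.8, so δ = z_{0.05} + z_{0.20} = 1.645 + 0.842 = 2.486.
δ = d·√n ⇒ n = (δ/d)² = (2.486 / 0.5238)² = 22.53.
Rounding up, n = 23.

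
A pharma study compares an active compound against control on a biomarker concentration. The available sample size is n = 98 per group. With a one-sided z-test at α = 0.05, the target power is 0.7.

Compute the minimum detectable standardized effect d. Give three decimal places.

d ≈ 0.310

Need Φ(δ − 1.645) = 0.7, so δ = 1.645 + 0.524 = 2.169.
δ = d·√(n/2) ⇒ d = δ/√(n/2) = 2.169/√(98/2) = 0.3099.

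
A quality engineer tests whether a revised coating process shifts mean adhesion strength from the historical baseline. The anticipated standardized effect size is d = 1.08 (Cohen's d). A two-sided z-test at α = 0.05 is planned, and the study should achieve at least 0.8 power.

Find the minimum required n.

For power 0.8 need Φ(δ − z_{0.025}) = 0.8, so δ = z_{0.025} + z_{0.20} = 1.960 + 0.842 = 2.802.
(Ignoring the negligible lower-tail rejection probability gives the usual closed-form inversion.)
δ = d·√n ⇒ n = (δ/d)² = (2.802 / 1.08)² = 6.73.
Round up to the next whole unit.

n = 7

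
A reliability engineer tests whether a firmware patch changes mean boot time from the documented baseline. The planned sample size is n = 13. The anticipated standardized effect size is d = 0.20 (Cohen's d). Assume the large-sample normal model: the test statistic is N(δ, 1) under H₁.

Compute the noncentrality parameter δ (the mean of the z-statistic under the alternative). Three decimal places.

The noncentrality parameter scales effect size by the design's sample-size factor: δ = d·√n = 0.20 × √13 = 0.7211

δ ≈ 0.721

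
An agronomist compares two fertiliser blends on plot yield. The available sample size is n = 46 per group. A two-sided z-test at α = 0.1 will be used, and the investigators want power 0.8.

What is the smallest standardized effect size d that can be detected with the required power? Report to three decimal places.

d ≈ 0.518

Need Φ(δ − 1.645) = 0.8, so δ = 1.645 + 0.842 = 2.486.
(Lower-tail contribution to power is negligible for δ > 0.)
δ = d·√(n/2) ⇒ d = δ/√(n/2) = 2.486/√(46/2) = 0.5185.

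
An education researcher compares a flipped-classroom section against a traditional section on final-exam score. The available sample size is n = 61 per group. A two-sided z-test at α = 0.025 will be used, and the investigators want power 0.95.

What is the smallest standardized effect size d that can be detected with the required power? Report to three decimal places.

d ≈ 0.704

Need Φ(δ − 2.241) = 0.95, so δ = 2.241 + 1.645 = 3.886.
(Lower-tail contribution to power is negligible for δ > 0.)
δ = d·√(n/2) ⇒ d = δ/√(n/2) = 3.886/√(61/2) = 0.7037.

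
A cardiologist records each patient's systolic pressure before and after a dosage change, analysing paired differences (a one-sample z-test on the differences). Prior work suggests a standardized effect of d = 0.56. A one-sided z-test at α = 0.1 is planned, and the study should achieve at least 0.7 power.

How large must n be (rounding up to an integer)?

For power 0.7 need Φ(δ − z_{0.1}) = 0.7, so δ = z_{0.1} + z_{0.30} = 1.282 + 0.524 = 1.806.
δ = d·√n ⇒ n = (δ/d)² = (1.806 / 0.56)² = 10.40.
Rounding up, n = 11.

n = 11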